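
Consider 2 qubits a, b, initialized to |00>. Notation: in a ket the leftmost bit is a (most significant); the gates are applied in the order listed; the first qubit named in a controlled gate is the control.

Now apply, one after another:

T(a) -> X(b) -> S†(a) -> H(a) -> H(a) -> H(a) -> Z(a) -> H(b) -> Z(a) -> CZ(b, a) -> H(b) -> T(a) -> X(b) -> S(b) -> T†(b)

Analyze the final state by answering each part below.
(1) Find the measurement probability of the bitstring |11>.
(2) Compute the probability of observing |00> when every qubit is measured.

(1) The probability of measuring |11> is 1/2. Key observation: gates 5-6 undo each other exactly, leaving only the rest of the circuit to track.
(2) A full measurement returns |00> with probability 1/2.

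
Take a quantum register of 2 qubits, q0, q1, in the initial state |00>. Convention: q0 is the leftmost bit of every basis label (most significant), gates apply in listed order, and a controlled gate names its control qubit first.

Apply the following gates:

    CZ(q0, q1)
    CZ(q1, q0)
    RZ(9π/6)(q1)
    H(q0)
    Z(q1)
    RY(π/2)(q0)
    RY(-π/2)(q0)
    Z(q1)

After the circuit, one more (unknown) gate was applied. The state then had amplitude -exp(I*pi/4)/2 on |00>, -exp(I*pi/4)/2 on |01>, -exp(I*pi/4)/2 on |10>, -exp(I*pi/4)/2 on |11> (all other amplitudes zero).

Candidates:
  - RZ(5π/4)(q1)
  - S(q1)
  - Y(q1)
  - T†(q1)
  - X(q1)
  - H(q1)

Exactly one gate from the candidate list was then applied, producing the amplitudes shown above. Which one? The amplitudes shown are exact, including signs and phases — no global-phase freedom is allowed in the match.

The applied gate was H(q1). Key observation: steps 5-8 multiply out to the identity, so the circuit reduces to the remaining gates.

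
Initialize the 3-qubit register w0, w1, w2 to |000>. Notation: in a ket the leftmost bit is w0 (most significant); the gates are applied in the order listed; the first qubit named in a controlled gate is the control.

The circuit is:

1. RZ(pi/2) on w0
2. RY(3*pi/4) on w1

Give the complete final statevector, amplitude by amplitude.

The final amplitudes are -sqrt(2 - sqrt(2))*exp(3*I*pi/4)/2 on |000>, -sqrt(sqrt(2) + 2)*exp(3*I*pi/4)/2 on |010>, and 0 on every other basis state.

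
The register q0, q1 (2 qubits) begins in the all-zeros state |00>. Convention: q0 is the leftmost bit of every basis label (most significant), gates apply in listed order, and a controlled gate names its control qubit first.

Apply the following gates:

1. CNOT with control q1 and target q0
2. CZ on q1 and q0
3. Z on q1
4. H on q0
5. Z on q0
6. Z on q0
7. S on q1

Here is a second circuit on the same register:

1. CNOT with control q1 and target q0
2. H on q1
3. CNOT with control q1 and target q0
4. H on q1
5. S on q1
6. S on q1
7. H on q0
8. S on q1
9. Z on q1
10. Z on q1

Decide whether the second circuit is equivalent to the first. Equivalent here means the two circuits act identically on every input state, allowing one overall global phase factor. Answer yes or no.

No, they are not equivalent — no single phase factor reconciles the two unitaries.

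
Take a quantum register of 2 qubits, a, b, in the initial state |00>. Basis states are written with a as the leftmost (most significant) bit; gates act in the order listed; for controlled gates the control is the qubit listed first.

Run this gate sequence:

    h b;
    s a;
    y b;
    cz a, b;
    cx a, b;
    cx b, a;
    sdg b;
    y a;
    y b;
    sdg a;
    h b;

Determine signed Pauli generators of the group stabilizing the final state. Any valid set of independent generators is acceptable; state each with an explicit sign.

One valid set of independent stabilizer generators is -XZ, +ZX (any independent generating set of the same group is equally correct).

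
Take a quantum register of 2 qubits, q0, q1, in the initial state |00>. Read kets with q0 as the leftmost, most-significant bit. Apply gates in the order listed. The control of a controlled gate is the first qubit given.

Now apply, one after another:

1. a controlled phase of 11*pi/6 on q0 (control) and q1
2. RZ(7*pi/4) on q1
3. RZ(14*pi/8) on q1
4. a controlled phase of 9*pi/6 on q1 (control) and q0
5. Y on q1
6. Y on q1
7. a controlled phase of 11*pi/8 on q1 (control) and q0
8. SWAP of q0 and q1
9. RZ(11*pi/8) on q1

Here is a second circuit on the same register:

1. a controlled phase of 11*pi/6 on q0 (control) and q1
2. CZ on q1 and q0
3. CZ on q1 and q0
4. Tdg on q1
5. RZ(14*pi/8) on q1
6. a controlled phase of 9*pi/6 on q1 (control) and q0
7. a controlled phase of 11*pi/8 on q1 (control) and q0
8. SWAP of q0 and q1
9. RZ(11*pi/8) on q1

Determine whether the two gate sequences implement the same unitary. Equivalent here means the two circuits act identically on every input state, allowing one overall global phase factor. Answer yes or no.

Yes — the two circuits implement the same unitary up to a global phase.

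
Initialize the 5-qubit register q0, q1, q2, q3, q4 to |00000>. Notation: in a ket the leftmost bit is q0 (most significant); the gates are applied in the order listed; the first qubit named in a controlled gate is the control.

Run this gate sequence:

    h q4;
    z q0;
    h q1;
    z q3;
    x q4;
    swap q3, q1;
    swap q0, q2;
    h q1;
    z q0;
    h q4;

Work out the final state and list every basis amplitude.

After the circuit, the state carries amplitude 1/2 on |00000>, 1/2 on |00010>, 1/2 on |01000>, 1/2 on |01010>, and 0 on every other basis state.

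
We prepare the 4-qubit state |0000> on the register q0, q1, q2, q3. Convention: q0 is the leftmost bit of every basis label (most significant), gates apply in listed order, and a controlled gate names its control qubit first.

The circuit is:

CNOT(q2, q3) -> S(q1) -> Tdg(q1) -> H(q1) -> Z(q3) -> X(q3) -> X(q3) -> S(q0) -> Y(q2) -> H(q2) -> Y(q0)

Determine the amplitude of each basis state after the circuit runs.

The final amplitudes are -1/2 on |1000>, 1/2 on |1010>, -1/2 on |1100>, 1/2 on |1110>, and 0 on every other basis state. Key observation: gates 6-7 undo each other exactly, leaving only the rest of the circuit to track.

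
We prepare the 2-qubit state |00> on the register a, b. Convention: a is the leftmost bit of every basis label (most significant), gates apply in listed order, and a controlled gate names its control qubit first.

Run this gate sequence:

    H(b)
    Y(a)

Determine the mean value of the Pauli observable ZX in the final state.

In the final state, ZX has expectation -1.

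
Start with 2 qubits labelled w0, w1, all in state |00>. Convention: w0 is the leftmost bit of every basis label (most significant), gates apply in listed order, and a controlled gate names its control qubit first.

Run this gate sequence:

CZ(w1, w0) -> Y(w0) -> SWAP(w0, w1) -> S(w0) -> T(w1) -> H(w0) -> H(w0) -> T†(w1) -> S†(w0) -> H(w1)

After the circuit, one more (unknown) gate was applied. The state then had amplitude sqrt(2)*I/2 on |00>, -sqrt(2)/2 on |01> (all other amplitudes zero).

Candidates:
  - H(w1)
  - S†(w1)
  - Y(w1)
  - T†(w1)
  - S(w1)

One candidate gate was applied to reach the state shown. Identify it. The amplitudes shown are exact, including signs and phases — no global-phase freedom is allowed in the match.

It was S†(w1) that produced the state shown. Key observation: gates 4-9 undo each other exactly, leaving only the rest of the circuit to track.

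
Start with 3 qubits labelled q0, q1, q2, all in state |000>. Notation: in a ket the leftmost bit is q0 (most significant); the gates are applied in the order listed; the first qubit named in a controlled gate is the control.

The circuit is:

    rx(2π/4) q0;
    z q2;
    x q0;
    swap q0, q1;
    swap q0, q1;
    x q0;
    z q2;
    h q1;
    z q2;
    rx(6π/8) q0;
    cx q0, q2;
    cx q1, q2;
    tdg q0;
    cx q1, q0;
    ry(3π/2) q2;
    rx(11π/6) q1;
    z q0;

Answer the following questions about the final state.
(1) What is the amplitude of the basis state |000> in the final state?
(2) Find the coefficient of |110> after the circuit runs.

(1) The final state's coefficient on |000> equals (-sqrt(3*sqrt(2) + 6)/16 - sqrt(6 - 3*sqrt(2))/16 + sqrt(2 - sqrt(2))/16 + sqrt(sqrt(2) + 2)/16 + (-sqrt(6 - 3*sqrt(2)) - sqrt(2 - sqrt(2)) + sqrt(sqrt(2) + 2) + sqrt(3*sqrt(2) + 6))*exp(I*pi/4)/16)*exp(3*I*pi/4). Key observation: gates 2-7 undo each other exactly, leaving only the rest of the circuit to track.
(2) |110> carries amplitude (-sqrt(sqrt(2) + 2)/16 - sqrt(2 - sqrt(2))/16 + sqrt(6 - 3*sqrt(2))/16 + sqrt(3*sqrt(2) + 6)/16 + (-sqrt(3*sqrt(2) + 6) - sqrt(sqrt(2) + 2) + sqrt(2 - sqrt(2)) + sqrt(6 - 3*sqrt(2)))*exp(I*pi/4)/16)*exp(3*I*pi/4) in the final state.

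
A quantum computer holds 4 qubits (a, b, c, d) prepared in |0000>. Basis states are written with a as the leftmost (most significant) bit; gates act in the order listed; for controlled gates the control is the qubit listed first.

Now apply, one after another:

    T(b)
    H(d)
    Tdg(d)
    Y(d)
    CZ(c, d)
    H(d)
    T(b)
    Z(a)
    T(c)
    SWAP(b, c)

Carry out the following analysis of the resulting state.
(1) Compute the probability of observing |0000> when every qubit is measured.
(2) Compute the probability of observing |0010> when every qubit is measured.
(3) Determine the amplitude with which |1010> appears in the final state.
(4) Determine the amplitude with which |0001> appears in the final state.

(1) A full measurement returns |0000> with probability 1/2 - sqrt(2)/4.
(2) A full measurement returns |0010> with probability 0.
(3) |1010> carries amplitude 0 in the final state.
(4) The final state's coefficient on |0001> equals -I/2 - exp(I*pi/4)/2.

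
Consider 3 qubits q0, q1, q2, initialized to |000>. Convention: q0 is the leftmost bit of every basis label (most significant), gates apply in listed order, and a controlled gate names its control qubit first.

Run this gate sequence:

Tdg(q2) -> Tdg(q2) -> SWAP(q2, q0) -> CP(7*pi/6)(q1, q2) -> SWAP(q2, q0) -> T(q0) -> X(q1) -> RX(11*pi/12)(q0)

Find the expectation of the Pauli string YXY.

In the final state, YXY has expectation 0.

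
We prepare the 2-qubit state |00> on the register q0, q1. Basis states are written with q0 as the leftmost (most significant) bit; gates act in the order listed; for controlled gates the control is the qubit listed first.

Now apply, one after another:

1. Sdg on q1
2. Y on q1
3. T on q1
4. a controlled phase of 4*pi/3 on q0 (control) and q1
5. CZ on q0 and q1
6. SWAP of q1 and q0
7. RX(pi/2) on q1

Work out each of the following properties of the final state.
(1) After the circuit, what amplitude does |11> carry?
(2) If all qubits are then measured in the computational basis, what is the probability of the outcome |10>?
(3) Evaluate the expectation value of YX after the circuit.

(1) The final state's coefficient on |11> equals sqrt(2)*exp(I*pi/4)/2.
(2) A full measurement returns |10> with probability 1/2.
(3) The expectation value of YX is 0.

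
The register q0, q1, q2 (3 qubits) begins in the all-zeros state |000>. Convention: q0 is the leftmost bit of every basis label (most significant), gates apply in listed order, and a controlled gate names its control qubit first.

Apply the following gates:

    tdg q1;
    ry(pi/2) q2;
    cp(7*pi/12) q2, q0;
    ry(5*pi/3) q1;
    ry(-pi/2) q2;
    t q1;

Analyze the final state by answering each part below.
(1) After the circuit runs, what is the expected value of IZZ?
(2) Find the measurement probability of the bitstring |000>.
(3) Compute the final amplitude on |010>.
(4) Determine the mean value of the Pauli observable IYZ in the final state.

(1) The expectation value of IZZ is 1/2.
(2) A full measurement returns |000> with probability 3/4.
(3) The amplitude on |010> is exp(I*pi/4)/2.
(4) In the final state, IYZ has expectation -sqrt(6)/4.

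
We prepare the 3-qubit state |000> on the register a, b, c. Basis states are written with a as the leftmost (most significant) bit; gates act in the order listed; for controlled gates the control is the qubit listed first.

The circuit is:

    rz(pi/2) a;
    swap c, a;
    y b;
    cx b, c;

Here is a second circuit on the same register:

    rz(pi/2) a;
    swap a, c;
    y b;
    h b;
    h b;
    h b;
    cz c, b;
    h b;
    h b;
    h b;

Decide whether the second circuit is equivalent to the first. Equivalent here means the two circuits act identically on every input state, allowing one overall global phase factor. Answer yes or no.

No: there is an input state on which the two circuits produce genuinely different outputs (not merely differing by a phase).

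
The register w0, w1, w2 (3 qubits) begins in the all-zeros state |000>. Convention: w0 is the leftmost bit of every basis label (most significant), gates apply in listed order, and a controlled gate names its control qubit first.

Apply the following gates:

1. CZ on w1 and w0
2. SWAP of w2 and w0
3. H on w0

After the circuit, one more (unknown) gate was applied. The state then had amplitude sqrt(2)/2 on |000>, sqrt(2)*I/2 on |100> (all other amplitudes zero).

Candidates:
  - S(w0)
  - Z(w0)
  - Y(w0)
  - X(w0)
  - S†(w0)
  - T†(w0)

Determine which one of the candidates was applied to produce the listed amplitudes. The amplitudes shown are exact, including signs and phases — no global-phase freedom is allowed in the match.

The unique candidate consistent with the amplitudes is S(w0).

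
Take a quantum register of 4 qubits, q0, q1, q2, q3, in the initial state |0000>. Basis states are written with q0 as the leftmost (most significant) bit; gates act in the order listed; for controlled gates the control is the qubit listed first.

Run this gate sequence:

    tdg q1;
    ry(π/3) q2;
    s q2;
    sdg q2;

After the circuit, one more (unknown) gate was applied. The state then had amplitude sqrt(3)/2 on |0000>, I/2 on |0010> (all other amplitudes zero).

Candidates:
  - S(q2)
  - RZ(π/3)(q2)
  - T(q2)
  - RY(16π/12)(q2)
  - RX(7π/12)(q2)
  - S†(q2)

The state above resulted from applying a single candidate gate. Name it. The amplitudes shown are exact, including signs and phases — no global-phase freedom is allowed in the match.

It was S(q2) that produced the state shown.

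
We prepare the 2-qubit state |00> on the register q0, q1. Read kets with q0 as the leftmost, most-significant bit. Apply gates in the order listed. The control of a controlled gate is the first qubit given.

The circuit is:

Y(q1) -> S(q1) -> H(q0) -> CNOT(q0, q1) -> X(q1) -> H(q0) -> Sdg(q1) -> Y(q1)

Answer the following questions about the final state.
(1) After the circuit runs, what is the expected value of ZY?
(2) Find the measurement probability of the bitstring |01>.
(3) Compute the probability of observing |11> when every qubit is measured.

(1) In the final state, ZY has expectation -1.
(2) A full measurement returns |01> with probability 1/4.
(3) Outcome |11> occurs with probability 1/4.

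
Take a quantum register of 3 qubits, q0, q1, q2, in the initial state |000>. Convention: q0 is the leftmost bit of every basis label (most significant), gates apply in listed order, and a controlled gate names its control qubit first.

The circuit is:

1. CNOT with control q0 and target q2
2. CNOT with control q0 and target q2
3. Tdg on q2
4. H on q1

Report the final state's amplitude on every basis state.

The final amplitudes are sqrt(2)/2 on |000>, sqrt(2)/2 on |010>, and 0 on every other basis state.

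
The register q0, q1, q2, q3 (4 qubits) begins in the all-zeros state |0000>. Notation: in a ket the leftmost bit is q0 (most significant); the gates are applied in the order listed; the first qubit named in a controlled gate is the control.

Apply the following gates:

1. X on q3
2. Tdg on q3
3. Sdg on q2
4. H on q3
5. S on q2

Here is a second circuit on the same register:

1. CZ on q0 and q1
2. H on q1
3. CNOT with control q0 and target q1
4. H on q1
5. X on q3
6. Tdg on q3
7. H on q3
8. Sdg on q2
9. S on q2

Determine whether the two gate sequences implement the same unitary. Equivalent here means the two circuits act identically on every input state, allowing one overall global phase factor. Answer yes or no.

Yes: on every input state the two circuits agree up to one overall phase factor.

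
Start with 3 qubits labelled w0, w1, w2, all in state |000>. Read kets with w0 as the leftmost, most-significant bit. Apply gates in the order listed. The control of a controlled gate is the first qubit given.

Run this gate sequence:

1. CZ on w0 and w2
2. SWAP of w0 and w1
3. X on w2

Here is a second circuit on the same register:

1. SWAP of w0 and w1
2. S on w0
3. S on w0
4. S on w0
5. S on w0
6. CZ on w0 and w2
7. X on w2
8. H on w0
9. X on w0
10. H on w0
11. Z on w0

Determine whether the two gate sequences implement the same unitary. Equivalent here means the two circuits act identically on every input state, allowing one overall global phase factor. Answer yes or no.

No — the two circuits implement different unitaries, even allowing a global phase.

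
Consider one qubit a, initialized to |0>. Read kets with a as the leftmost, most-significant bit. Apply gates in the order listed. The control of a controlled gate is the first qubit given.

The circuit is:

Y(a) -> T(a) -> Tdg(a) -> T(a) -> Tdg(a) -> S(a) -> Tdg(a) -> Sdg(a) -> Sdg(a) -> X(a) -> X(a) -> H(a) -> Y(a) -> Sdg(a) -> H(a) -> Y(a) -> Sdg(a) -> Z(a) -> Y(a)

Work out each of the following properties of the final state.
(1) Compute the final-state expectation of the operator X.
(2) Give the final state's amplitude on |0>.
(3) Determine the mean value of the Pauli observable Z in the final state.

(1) In the final state, X has expectation 1. Key observation: gates 2-5 undo each other exactly, leaving only the rest of the circuit to track.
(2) The amplitude on |0> is (1 - I)*exp(3*I*pi/4)/2.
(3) The observable Z averages to 0.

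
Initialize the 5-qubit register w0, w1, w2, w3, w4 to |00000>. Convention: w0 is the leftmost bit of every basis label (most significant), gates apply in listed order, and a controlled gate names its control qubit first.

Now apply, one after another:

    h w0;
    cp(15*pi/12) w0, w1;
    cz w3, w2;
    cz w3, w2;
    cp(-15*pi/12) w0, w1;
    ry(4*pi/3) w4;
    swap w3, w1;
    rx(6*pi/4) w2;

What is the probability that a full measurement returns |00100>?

Outcome |00100> occurs with probability 1/16. Key observation: gates 2-5 undo each other exactly, leaving only the rest of the circuit to track.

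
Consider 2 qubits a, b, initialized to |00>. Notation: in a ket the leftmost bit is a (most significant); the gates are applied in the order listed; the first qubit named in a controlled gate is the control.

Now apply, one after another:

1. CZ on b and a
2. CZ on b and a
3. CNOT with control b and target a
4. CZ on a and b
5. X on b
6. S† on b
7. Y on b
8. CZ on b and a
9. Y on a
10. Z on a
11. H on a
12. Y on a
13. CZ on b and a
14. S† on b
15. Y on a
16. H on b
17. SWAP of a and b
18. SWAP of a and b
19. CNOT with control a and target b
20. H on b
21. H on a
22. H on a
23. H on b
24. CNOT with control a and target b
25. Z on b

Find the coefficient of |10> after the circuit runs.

The final state's coefficient on |10> equals -I/2. Key observation: the block from step 19 through step 24 cancels to the identity and can be dropped.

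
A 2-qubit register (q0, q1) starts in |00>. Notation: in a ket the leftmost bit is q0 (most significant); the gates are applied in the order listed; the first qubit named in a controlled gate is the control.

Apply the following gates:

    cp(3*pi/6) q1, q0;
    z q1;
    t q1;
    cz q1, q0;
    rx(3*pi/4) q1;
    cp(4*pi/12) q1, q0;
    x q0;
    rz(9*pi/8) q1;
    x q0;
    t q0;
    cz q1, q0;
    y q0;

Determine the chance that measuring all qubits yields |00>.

Outcome |00> occurs with probability 0.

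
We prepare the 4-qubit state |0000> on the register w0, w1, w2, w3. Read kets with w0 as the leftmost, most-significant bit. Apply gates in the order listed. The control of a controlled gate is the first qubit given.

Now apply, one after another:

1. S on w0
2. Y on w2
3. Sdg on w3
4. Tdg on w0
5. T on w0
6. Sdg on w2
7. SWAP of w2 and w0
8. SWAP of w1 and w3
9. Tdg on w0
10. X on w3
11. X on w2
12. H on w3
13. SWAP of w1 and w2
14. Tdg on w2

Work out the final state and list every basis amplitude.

The resulting statevector has amplitude -sqrt(2)*exp(3*I*pi/4)/2 on |1100>, sqrt(2)*exp(3*I*pi/4)/2 on |1101>, and 0 on every other basis state.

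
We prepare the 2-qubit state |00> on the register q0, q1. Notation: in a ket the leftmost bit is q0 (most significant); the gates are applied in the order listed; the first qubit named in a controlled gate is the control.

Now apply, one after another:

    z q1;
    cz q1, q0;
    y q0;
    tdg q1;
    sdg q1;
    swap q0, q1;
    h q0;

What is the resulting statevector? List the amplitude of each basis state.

The final amplitudes are 0 on |00>, sqrt(2)*I/2 on |01>, 0 on |10>, sqrt(2)*I/2 on |11>.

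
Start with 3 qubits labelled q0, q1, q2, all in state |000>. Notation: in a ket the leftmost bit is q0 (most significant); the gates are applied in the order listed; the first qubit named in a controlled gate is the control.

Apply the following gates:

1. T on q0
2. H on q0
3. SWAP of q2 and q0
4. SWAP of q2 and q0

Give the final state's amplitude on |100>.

The amplitude on |100> is sqrt(2)/2. Key observation: the block from step 3 through step 4 cancels to the identity and can be dropped.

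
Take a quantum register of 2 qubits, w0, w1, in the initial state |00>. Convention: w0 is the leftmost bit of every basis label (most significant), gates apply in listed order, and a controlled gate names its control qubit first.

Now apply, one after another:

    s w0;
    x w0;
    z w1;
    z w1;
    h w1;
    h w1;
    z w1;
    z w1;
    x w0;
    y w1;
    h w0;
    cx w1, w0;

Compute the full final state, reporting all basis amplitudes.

The resulting statevector has amplitude 0 on |00>, sqrt(2)*I/2 on |01>, 0 on |10>, sqrt(2)*I/2 on |11>.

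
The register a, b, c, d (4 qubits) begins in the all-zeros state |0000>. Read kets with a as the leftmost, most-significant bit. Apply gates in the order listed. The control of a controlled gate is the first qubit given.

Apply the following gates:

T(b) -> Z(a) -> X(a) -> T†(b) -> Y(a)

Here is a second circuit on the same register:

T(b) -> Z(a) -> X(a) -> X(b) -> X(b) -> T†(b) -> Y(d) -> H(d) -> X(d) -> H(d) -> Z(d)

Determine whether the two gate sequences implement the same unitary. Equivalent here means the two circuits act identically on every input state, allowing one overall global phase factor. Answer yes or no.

No — the two circuits implement different unitaries, even allowing a global phase.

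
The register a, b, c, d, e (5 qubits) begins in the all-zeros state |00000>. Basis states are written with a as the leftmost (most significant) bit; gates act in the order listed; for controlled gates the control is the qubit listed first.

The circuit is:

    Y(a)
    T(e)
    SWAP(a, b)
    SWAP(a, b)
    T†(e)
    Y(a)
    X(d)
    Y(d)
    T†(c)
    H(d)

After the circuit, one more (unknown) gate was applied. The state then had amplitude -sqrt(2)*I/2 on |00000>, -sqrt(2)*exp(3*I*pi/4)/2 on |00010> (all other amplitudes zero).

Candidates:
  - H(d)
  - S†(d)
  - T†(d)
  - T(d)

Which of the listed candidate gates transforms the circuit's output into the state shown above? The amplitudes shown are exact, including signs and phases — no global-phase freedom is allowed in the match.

It was T(d) that produced the state shown.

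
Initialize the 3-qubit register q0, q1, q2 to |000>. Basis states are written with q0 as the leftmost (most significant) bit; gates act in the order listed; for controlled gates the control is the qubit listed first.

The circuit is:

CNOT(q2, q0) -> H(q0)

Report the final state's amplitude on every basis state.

The resulting statevector has amplitude sqrt(2)/2 on |000>, sqrt(2)/2 on |100>, and 0 on every other basis state.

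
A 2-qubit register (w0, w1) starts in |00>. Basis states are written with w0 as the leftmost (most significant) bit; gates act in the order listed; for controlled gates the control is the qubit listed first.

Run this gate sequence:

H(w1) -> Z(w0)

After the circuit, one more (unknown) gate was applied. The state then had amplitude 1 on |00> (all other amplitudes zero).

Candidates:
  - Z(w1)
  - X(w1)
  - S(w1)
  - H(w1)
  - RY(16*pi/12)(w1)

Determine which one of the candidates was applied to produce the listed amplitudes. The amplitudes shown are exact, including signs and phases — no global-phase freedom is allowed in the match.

The unique candidate consistent with the amplitudes is H(w1).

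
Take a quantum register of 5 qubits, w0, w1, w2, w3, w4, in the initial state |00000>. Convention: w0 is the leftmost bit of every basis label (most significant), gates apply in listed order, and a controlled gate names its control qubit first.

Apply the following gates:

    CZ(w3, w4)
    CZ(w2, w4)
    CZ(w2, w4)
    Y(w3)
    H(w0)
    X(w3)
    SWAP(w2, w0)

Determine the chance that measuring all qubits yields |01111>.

A full measurement returns |01111> with probability 0.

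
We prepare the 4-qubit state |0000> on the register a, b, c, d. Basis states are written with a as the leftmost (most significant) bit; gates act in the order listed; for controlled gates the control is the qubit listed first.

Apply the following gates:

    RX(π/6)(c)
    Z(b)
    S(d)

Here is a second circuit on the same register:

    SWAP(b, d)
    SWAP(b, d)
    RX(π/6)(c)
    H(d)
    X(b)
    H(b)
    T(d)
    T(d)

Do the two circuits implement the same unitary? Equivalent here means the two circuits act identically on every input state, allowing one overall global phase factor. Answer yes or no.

No: there is an input state on which the two circuits produce genuinely different outputs (not merely differing by a phase).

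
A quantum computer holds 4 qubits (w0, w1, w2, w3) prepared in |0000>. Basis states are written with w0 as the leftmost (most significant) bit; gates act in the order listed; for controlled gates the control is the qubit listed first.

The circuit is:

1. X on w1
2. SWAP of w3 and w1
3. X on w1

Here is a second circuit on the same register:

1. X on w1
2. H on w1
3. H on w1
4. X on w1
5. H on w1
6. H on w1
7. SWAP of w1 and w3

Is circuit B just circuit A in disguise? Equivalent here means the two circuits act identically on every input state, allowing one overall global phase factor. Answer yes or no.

No, they are not equivalent — no single phase factor reconciles the two unitaries.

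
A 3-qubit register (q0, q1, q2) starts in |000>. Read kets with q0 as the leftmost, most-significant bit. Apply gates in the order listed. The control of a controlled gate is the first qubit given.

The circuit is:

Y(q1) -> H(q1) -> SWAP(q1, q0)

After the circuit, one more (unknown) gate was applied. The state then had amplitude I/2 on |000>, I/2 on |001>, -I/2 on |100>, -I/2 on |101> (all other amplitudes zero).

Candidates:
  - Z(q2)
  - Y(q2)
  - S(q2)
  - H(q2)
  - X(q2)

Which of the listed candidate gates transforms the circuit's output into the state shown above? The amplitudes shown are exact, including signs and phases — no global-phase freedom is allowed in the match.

The applied gate was H(q2).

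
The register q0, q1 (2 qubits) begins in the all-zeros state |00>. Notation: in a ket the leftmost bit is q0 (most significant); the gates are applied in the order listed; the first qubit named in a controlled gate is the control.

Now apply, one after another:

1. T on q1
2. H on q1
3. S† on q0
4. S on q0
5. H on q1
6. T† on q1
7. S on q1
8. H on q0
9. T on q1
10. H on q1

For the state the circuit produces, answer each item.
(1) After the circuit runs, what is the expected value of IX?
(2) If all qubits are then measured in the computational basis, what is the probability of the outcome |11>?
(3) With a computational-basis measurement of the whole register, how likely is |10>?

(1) The expectation value of IX is 1. Key observation: gates 1-6 undo each other exactly, leaving only the rest of the circuit to track.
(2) Outcome |11> occurs with probability 1/4.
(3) A full measurement returns |10> with probability 1/4.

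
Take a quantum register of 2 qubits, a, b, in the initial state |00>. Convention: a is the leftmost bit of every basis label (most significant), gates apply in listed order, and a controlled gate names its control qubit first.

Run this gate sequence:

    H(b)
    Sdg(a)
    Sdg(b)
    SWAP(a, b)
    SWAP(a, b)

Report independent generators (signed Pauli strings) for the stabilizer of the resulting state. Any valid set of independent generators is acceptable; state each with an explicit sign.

The stabilizer group can be generated by -IY, +ZI, among other valid generating sets.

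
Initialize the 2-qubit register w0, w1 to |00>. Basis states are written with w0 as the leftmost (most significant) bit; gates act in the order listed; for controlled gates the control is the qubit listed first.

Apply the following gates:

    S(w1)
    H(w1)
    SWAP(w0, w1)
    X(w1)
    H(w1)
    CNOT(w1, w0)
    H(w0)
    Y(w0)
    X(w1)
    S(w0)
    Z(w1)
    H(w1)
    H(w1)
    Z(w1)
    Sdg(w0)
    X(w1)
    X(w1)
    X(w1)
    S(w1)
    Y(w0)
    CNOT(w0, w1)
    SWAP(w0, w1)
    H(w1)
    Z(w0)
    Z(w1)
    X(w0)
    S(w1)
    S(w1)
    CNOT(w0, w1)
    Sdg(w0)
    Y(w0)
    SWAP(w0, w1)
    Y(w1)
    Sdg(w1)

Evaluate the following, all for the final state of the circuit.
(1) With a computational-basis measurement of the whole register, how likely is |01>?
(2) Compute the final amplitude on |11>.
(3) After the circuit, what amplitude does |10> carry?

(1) The probability of measuring |01> is 1/4. Key observation: gates 9-16 undo each other exactly, leaving only the rest of the circuit to track.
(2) The amplitude on |11> is -1/2.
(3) The amplitude on |10> is I/2.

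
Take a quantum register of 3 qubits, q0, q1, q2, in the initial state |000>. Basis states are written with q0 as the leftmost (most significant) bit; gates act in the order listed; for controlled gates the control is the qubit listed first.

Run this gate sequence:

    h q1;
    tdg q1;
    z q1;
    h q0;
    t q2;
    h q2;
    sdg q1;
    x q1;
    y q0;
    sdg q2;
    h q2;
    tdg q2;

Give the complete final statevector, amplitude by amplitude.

The resulting statevector has amplitude (-1 + I)*exp(3*I*pi/4)/4 on |000>, 1/4 - I/4 on |001>, -1/4 - I/4 on |010>, (-1 + I)*exp(3*I*pi/4)/4 on |011>, (1 - I)*exp(3*I*pi/4)/4 on |100>, -1/4 + I/4 on |101>, 1/4 + I/4 on |110>, (1 - I)*exp(3*I*pi/4)/4 on |111>.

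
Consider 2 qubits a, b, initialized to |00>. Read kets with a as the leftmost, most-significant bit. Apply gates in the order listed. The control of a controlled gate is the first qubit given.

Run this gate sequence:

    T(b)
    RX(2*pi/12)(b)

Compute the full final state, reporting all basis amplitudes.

The final amplitudes are sqrt(2)/4 + sqrt(6)/4 on |00>, I*(-sqrt(6) + sqrt(2))/4 on |01>, 0 on |10>, 0 on |11>.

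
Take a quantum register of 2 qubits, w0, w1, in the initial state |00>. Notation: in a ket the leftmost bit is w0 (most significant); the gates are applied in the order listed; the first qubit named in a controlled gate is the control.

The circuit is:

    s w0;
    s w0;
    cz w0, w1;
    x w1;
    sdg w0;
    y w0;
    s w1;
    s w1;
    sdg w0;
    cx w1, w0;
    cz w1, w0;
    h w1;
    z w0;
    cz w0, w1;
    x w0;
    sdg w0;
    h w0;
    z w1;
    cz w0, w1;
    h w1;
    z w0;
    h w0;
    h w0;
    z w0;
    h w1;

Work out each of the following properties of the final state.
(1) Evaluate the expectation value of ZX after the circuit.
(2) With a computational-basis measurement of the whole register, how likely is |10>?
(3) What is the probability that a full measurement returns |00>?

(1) The expectation value of ZX is 1. Key observation: steps 20-25 multiply out to the identity, so the circuit reduces to the remaining gates.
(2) Outcome |10> occurs with probability 1/4.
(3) The probability of measuring |00> is 1/4.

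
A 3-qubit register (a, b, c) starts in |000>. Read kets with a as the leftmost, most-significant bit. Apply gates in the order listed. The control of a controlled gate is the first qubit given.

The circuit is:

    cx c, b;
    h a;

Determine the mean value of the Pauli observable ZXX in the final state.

In the final state, ZXX has expectation 0.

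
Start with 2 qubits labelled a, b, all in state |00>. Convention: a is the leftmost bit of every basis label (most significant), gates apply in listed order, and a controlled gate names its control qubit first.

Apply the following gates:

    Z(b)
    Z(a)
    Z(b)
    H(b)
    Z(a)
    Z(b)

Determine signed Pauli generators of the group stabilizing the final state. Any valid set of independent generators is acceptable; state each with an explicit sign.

The stabilizer group can be generated by -IX, +ZI, among other valid generating sets.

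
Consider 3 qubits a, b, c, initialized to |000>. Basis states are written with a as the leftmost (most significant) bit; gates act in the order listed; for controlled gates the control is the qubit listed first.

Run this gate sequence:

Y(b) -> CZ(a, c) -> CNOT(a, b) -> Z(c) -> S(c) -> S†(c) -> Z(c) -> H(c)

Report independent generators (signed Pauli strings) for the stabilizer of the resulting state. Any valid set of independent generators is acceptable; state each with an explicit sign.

The final state is stabilized by the group generated by +IIX, +ZII, -IZI; other independent generating sets are equally valid. Key observation: the block from step 4 through step 7 cancels to the identity and can be dropped.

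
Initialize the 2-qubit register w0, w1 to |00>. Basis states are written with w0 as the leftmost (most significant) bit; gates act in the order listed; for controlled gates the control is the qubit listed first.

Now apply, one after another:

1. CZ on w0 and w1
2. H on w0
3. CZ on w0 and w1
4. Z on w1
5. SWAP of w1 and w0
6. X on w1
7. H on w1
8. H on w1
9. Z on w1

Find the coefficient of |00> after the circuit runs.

|00> carries amplitude sqrt(2)/2 in the final state.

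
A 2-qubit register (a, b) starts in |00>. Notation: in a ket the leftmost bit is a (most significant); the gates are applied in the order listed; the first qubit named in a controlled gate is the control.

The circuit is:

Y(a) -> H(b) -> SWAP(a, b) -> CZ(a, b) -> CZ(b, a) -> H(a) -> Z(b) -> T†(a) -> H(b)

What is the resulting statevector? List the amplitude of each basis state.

After the circuit, the state carries amplitude -sqrt(2)*I/2 on |00>, sqrt(2)*I/2 on |01>, 0 on |10>, 0 on |11>.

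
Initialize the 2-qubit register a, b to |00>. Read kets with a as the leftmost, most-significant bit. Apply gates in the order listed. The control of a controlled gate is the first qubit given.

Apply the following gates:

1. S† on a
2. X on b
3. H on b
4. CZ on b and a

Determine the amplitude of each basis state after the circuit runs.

The resulting statevector has amplitude sqrt(2)/2 on |00>, -sqrt(2)/2 on |01>, 0 on |10>, 0 on |11>.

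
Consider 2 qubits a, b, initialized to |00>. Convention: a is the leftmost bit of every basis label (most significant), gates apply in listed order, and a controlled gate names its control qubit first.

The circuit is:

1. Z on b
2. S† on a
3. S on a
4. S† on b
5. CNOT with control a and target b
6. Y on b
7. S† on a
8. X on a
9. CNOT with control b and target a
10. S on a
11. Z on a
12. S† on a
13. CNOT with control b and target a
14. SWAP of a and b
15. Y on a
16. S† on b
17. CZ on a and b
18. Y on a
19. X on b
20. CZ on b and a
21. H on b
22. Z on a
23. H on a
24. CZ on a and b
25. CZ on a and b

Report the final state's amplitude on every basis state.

After the circuit, the state carries amplitude -1/2 on |00>, -1/2 on |01>, 1/2 on |10>, 1/2 on |11>.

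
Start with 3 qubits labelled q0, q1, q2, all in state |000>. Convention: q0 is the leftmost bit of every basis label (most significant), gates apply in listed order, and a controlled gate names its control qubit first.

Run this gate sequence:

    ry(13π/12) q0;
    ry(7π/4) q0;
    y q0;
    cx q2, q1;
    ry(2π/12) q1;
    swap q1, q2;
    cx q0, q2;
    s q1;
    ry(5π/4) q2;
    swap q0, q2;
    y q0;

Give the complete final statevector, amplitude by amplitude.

After the circuit, the state carries amplitude -sqrt(6*sqrt(2) + 12)/16 - sqrt(2 - sqrt(2))/8 + sqrt(4 - 2*sqrt(2))/16 + sqrt(12 - 6*sqrt(2))/16 + sqrt(2*sqrt(2) + 4)/16 + sqrt(6 - 3*sqrt(2))/8 + sqrt(sqrt(2) + 2)/8 + sqrt(3*sqrt(2) + 6)/8 on |000>, -sqrt(sqrt(2) + 2)/4 - 3*sqrt(4 - 2*sqrt(2))/16 - sqrt(2 - sqrt(2))/4 + sqrt(12 - 6*sqrt(2))/16 + sqrt(6*sqrt(2) + 12)/16 + 3*sqrt(2*sqrt(2) + 4)/16 on |001>, 0 on |010>, 0 on |011>, -sqrt(3*sqrt(2) + 6)/8 - sqrt(4 - 2*sqrt(2))/16 + sqrt(2 - sqrt(2))/8 + sqrt(12 - 6*sqrt(2))/16 + sqrt(2*sqrt(2) + 4)/16 + sqrt(6 - 3*sqrt(2))/8 + sqrt(sqrt(2) + 2)/8 + sqrt(6*sqrt(2) + 12)/16 on |100>, -3*sqrt(2*sqrt(2) + 4)/16 - 3*sqrt(4 - 2*sqrt(2))/16 - sqrt(2 - sqrt(2))/4 - sqrt(12 - 6*sqrt(2))/16 + sqrt(6*sqrt(2) + 12)/16 + sqrt(sqrt(2) + 2)/4 on |101>, 0 on |110>, 0 on |111>.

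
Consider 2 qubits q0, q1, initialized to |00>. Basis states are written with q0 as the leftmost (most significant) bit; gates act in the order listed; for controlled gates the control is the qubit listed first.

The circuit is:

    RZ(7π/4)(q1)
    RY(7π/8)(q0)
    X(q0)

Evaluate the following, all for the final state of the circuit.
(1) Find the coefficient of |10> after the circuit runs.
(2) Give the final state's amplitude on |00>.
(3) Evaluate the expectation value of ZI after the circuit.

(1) The amplitude on |10> is -exp(I*pi/8)*sin(pi/16).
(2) |00> carries amplitude -exp(I*pi/8)*cos(pi/16) in the final state.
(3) The expectation value of ZI is sqrt(sqrt(2) + 2)/2.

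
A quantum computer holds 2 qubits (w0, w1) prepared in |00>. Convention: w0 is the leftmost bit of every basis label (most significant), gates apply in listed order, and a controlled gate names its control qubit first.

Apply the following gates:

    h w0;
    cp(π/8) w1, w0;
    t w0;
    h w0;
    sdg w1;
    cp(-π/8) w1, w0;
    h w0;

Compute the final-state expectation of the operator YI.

The observable YI averages to sqrt(2)/2.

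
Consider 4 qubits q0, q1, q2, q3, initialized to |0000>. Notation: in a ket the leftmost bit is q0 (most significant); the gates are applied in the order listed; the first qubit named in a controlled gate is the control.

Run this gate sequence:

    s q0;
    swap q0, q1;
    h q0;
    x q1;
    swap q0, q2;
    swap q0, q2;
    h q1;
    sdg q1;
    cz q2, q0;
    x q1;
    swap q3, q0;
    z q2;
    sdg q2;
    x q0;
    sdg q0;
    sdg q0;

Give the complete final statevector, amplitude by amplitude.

After the circuit, the state carries amplitude -I/2 on |1000>, -I/2 on |1001>, -1/2 on |1100>, -1/2 on |1101>, and 0 on every other basis state.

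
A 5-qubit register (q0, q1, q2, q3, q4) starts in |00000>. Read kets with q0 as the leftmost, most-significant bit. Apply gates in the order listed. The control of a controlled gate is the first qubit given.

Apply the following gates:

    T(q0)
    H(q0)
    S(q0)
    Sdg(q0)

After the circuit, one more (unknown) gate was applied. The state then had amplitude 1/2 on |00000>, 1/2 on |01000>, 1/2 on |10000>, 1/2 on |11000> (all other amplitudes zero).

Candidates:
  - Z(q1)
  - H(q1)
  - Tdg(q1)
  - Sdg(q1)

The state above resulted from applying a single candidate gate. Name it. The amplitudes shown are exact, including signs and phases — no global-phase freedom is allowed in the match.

The applied gate was H(q1).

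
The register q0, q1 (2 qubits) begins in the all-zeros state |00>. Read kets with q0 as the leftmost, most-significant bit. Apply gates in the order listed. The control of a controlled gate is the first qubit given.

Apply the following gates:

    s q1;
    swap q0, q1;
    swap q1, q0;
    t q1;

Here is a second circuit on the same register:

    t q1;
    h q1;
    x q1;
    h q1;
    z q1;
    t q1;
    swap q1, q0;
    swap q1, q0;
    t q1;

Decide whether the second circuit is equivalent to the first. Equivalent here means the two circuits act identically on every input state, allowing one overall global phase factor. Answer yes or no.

Yes, they are equivalent — the unitaries differ by at most a global phase.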